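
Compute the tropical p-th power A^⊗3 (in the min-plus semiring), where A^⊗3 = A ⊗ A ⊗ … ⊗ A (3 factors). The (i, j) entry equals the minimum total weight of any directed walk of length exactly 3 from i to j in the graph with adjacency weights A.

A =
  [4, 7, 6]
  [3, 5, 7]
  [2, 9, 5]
A^⊗3 =
  [12, 15, 14]
  [11, 14, 13]
  [10, 13, 12]

Each entry (A^⊗3)_ij equals the minimum over all length-3 walks i = v_0 → v_1 → … → v_3 = j of Σ_t A[v_t][v_{t+1}]. For example, for (i, j) = (0, 2) we minimise over 9 possible intermediate vertex sequences; the minimum is 14, attained along the walk 0 → 0 → 0 → 2.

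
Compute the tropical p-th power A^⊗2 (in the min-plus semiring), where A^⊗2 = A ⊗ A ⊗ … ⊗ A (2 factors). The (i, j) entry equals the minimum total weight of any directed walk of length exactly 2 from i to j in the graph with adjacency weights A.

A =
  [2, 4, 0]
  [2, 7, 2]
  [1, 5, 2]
A^⊗2 =
  [1, 5, 2]
  [3, 6, 2]
  [3, 5, 1]

Each entry (A^⊗2)_ij equals the minimum over all length-2 walks i = v_0 → v_1 → … → v_2 = j of Σ_t A[v_t][v_{t+1}]. For example, for (i, j) = (0, 2) we minimise over 3 possible intermediate vertex sequences; the minimum is 2, attained along the walk 0 → 0 → 2.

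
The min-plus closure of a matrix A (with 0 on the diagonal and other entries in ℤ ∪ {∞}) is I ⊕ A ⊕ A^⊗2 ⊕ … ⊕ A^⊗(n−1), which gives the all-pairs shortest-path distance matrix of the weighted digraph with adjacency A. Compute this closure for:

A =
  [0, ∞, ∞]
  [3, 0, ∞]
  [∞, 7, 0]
Closure =
  [0, ∞, ∞]
  [3, 0, ∞]
  [10, 7, 0]

This is the Floyd-Warshall all-pairs shortest-path computation. For each intermediate vertex k = 0, 1, …, 2, update dist[i][j] ← min(dist[i][j], dist[i][k] + dist[k][j]). The final matrix gives, for each (i, j), the minimum total weight of any directed path from i to j (possibly empty when i = j).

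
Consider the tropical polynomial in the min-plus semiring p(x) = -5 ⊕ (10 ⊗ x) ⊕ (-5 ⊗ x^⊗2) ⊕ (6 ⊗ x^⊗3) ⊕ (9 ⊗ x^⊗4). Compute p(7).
p(7) = -5

A tropical monomial a ⊗ x^⊗i evaluates to a + i · x. Evaluating each term at x = 7:
  Term 0 contributes -5 + 0 · 7 = -5
  Term 1 contributes 10 + 1 · 7 = 17
  Term 2 contributes -5 + 2 · 7 = 9
  Term 3 contributes 6 + 3 · 7 = 27
  Term 4 contributes 9 + 4 · 7 = 37
p(7) = ⊕ of these = min[-5, 17, 9, 27, 37] = -5.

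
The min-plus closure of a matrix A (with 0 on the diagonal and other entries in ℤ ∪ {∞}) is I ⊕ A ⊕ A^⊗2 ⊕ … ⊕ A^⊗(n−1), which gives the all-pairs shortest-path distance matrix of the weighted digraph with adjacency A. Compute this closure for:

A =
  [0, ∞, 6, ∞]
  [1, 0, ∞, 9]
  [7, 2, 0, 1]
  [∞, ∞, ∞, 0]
Closure =
  [0, 8, 6, 7]
  [1, 0, 7, 8]
  [3, 2, 0, 1]
  [∞, ∞, ∞, 0]

This is the Floyd-Warshall all-pairs shortest-path computation. For each intermediate vertex k = 0, 1, …, 3, update dist[i][j] ← min(dist[i][j], dist[i][k] + dist[k][j]). The final matrix gives, for each (i, j), the minimum total weight of any directed path from i to j (possibly empty when i = j).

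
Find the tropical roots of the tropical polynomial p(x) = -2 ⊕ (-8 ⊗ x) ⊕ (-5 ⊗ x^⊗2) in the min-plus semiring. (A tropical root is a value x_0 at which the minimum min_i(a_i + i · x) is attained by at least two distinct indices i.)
Roots: {-3, 6}

Each tropical root is a break point of the lower envelope of the lines y = a_i + i · x (there are 3 lines, with slopes 0, 1, ..., 2). Only the lines that attain the minimum somewhere contribute to roots; other lines are dominated. Here the surviving (envelope) indices are i = 2, i = 1, i = 0.
Intersections between consecutive envelope lines give the roots: for adjacent envelope indices i < j the intersection is x = (a_i − a_j) / (j − i). Reading off the sorted break points: {-3, 6}.
Verification: at each break x_0, at least two indices attain the minimum of min_i(a_i + i · x_0).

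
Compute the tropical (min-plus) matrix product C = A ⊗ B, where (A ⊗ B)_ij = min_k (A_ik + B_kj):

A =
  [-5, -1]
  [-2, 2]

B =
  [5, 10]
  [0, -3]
A ⊗ B =
  [-1, -4]
  [2, -1]

Apply the min-plus product entry-by-entry:
  C[0][0] = min over k of (A[0][0] + B[0][0] = -5 + 5 = 0, A[0][1] + B[1][0] = -1 + 0 = -1) = -1 (attained at k = 1)
  C[0][1] = min over k of (A[0][0] + B[0][1] = -5 + 10 = 5, A[0][1] + B[1][1] = -1 + -3 = -4) = -4 (attained at k = 1)
  C[1][0] = min over k of (A[1][0] + B[0][0] = -2 + 5 = 3, A[1][1] + B[1][0] = 2 + 0 = 2) = 2 (attained at k = 1)
  C[1][1] = min over k of (A[1][0] + B[0][1] = -2 + 10 = 8, A[1][1] + B[1][1] = 2 + -3 = -1) = -1 (attained at k = 1)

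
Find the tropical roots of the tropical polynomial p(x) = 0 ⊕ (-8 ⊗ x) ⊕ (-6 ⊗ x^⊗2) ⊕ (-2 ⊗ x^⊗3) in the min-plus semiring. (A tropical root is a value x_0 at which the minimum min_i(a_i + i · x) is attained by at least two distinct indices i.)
Roots: {-4, -2, 8}

Each tropical root is a break point of the lower envelope of the lines y = a_i + i · x (there are 4 lines, with slopes 0, 1, ..., 3). Only the lines that attain the minimum somewhere contribute to roots; other lines are dominated. Here the surviving (envelope) indices are i = 3, i = 2, i = 1, i = 0.
Intersections between consecutive envelope lines give the roots: for adjacent envelope indices i < j the intersection is x = (a_i − a_j) / (j − i). Reading off the sorted break points: {-4, -2, 8}.
Verification: at each break x_0, at least two indices attain the minimum of min_i(a_i + i · x_0).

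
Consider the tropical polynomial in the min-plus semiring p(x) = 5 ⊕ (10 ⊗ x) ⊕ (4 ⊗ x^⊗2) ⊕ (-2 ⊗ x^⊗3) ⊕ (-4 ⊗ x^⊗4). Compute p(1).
p(1) = 0

A tropical monomial a ⊗ x^⊗i evaluates to a + i · x. Evaluating each term at x = 1:
  Term 0 contributes 5 + 0 · 1 = 5
  Term 1 contributes 10 + 1 · 1 = 11
  Term 2 contributes 4 + 2 · 1 = 6
  Term 3 contributes -2 + 3 · 1 = 1
  Term 4 contributes -4 + 4 · 1 = 0
p(1) = ⊕ of these = min[5, 11, 6, 1, 0] = 0.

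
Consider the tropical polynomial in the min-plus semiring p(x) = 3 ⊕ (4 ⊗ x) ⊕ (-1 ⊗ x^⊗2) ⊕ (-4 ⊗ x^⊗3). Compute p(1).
p(1) = -1

A tropical monomial a ⊗ x^⊗i evaluates to a + i · x. Evaluating each term at x = 1:
  Term 0 contributes 3 + 0 · 1 = 3
  Term 1 contributes 4 + 1 · 1 = 5
  Term 2 contributes -1 + 2 · 1 = 1
  Term 3 contributes -4 + 3 · 1 = -1
p(1) = ⊕ of these = min[3, 5, 1, -1] = -1.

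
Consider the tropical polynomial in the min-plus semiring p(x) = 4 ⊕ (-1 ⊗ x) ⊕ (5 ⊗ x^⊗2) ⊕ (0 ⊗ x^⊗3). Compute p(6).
p(6) = 4

A tropical monomial a ⊗ x^⊗i evaluates to a + i · x. Evaluating each term at x = 6:
  Term 0 contributes 4 + 0 · 6 = 4
  Term 1 contributes -1 + 1 · 6 = 5
  Term 2 contributes 5 + 2 · 6 = 17
  Term 3 contributes 0 + 3 · 6 = 18
p(6) = ⊕ of these = min[4, 5, 17, 18] = 4.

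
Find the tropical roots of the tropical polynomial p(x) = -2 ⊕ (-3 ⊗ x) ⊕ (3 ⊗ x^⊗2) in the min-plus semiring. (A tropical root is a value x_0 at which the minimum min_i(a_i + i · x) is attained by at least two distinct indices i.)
Roots: {-6, 1}

Each tropical root is a break point of the lower envelope of the lines y = a_i + i · x (there are 3 lines, with slopes 0, 1, ..., 2). Only the lines that attain the minimum somewhere contribute to roots; other lines are dominated. Here the surviving (envelope) indices are i = 2, i = 1, i = 0.
Intersections between consecutive envelope lines give the roots: for adjacent envelope indices i < j the intersection is x = (a_i − a_j) / (j − i). Reading off the sorted break points: {-6, 1}.
Verification: at each break x_0, at least two indices attain the minimum of min_i(a_i + i · x_0).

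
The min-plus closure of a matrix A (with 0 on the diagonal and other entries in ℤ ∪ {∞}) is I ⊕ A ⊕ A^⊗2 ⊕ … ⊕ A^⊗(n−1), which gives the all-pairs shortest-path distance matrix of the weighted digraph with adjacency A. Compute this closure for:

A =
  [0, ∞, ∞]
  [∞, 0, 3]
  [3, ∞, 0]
Closure =
  [0, ∞, ∞]
  [6, 0, 3]
  [3, ∞, 0]

This is the Floyd-Warshall all-pairs shortest-path computation. For each intermediate vertex k = 0, 1, …, 2, update dist[i][j] ← min(dist[i][j], dist[i][k] + dist[k][j]). The final matrix gives, for each (i, j), the minimum total weight of any directed path from i to j (possibly empty when i = j).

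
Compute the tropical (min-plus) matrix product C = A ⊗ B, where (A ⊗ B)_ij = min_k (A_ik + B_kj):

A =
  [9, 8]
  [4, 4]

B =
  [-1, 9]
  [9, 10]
A ⊗ B =
  [8, 18]
  [3, 13]

Apply the min-plus product entry-by-entry:
  C[0][0] = min over k of (A[0][0] + B[0][0] = 9 + -1 = 8, A[0][1] + B[1][0] = 8 + 9 = 17) = 8 (attained at k = 0)
  C[0][1] = min over k of (A[0][0] + B[0][1] = 9 + 9 = 18, A[0][1] + B[1][1] = 8 + 10 = 18) = 18 (attained at k = 0)
  C[1][0] = min over k of (A[1][0] + B[0][0] = 4 + -1 = 3, A[1][1] + B[1][0] = 4 + 9 = 13) = 3 (attained at k = 0)
  C[1][1] = min over k of (A[1][0] + B[0][1] = 4 + 9 = 13, A[1][1] + B[1][1] = 4 + 10 = 14) = 13 (attained at k = 0)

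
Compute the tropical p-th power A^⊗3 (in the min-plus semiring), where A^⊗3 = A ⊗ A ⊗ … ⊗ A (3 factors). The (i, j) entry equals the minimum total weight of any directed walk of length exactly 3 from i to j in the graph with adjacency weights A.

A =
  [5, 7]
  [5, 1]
A^⊗3 =
  [13, 9]
  [7, 3]

Each entry (A^⊗3)_ij equals the minimum over all length-3 walks i = v_0 → v_1 → … → v_3 = j of Σ_t A[v_t][v_{t+1}]. For example, for (i, j) = (0, 1) we minimise over 4 possible intermediate vertex sequences; the minimum is 9, attained along the walk 0 → 1 → 1 → 1.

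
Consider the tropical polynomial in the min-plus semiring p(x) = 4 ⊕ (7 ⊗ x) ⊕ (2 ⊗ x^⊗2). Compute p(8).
p(8) = 4

A tropical monomial a ⊗ x^⊗i evaluates to a + i · x. Evaluating each term at x = 8:
  Term 0 contributes 4 + 0 · 8 = 4
  Term 1 contributes 7 + 1 · 8 = 15
  Term 2 contributes 2 + 2 · 8 = 18
p(8) = ⊕ of these = min[4, 15, 18] = 4.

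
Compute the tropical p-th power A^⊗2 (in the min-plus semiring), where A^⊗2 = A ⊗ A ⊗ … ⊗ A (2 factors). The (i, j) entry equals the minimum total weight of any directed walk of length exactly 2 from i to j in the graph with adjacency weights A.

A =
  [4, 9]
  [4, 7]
A^⊗2 =
  [8, 13]
  [8, 13]

Each entry (A^⊗2)_ij equals the minimum over all length-2 walks i = v_0 → v_1 → … → v_2 = j of Σ_t A[v_t][v_{t+1}]. For example, for (i, j) = (0, 1) we minimise over 2 possible intermediate vertex sequences; the minimum is 13, attained along the walk 0 → 0 → 1.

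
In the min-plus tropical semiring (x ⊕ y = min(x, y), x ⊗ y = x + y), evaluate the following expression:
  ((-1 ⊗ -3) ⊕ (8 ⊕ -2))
((-1 ⊗ -3) ⊕ (8 ⊕ -2)) = -4

Expand innermost to outermost. Recall ⊕ takes the minimum of its arguments and ⊗ takes their sum. Working out the expression ((-1 ⊗ -3) ⊕ (8 ⊕ -2)) gives -4.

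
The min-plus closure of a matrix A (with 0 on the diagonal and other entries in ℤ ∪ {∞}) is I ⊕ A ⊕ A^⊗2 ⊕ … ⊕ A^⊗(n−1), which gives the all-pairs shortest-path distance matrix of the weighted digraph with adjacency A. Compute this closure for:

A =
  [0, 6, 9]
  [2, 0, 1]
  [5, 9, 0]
Closure =
  [0, 6, 7]
  [2, 0, 1]
  [5, 9, 0]

This is the Floyd-Warshall all-pairs shortest-path computation. For each intermediate vertex k = 0, 1, …, 2, update dist[i][j] ← min(dist[i][j], dist[i][k] + dist[k][j]). The final matrix gives, for each (i, j), the minimum total weight of any directed path from i to j (possibly empty when i = j).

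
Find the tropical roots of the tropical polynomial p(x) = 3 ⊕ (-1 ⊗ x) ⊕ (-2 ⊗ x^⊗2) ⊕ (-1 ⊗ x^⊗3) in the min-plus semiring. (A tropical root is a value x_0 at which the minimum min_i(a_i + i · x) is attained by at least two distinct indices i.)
Roots: {-1, 1, 4}

Each tropical root is a break point of the lower envelope of the lines y = a_i + i · x (there are 4 lines, with slopes 0, 1, ..., 3). Only the lines that attain the minimum somewhere contribute to roots; other lines are dominated. Here the surviving (envelope) indices are i = 3, i = 2, i = 1, i = 0.
Intersections between consecutive envelope lines give the roots: for adjacent envelope indices i < j the intersection is x = (a_i − a_j) / (j − i). Reading off the sorted break points: {-1, 1, 4}.
Verification: at each break x_0, at least two indices attain the minimum of min_i(a_i + i · x_0).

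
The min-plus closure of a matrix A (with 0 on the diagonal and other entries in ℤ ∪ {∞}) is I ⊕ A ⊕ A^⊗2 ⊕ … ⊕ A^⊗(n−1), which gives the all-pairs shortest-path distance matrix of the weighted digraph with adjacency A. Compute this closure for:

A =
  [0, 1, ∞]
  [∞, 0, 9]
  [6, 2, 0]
Closure =
  [0, 1, 10]
  [15, 0, 9]
  [6, 2, 0]

This is the Floyd-Warshall all-pairs shortest-path computation. For each intermediate vertex k = 0, 1, …, 2, update dist[i][j] ← min(dist[i][j], dist[i][k] + dist[k][j]). The final matrix gives, for each (i, j), the minimum total weight of any directed path from i to j (possibly empty when i = j).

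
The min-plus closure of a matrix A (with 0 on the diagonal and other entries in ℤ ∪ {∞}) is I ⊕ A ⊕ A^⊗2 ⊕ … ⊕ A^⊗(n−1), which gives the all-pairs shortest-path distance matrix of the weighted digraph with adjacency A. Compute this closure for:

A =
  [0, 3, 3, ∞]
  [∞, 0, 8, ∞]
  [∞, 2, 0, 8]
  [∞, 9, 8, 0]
Closure =
  [0, 3, 3, 11]
  [∞, 0, 8, 16]
  [∞, 2, 0, 8]
  [∞, 9, 8, 0]

This is the Floyd-Warshall all-pairs shortest-path computation. For each intermediate vertex k = 0, 1, …, 3, update dist[i][j] ← min(dist[i][j], dist[i][k] + dist[k][j]). The final matrix gives, for each (i, j), the minimum total weight of any directed path from i to j (possibly empty when i = j).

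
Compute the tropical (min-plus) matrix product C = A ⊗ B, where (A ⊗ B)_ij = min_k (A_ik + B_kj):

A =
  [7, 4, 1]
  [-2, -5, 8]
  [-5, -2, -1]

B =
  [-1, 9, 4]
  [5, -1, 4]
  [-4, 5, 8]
A ⊗ B =
  [-3, 3, 8]
  [-3, -6, -1]
  [-6, -3, -1]

Apply the min-plus product entry-by-entry:
  C[0][0] = min over k of (A[0][0] + B[0][0] = 7 + -1 = 6, A[0][1] + B[1][0] = 4 + 5 = 9, A[0][2] + B[2][0] = 1 + -4 = -3) = -3 (attained at k = 2)
  C[0][1] = min over k of (A[0][0] + B[0][1] = 7 + 9 = 16, A[0][1] + B[1][1] = 4 + -1 = 3, A[0][2] + B[2][1] = 1 + 5 = 6) = 3 (attained at k = 1)
  C[0][2] = min over k of (A[0][0] + B[0][2] = 7 + 4 = 11, A[0][1] + B[1][2] = 4 + 4 = 8, A[0][2] + B[2][2] = 1 + 8 = 9) = 8 (attained at k = 1)
  C[1][0] = min over k of (A[1][0] + B[0][0] = -2 + -1 = -3, A[1][1] + B[1][0] = -5 + 5 = 0, A[1][2] + B[2][0] = 8 + -4 = 4) = -3 (attained at k = 0)
  C[1][1] = min over k of (A[1][0] + B[0][1] = -2 + 9 = 7, A[1][1] + B[1][1] = -5 + -1 = -6, A[1][2] + B[2][1] = 8 + 5 = 13) = -6 (attained at k = 1)
  C[1][2] = min over k of (A[1][0] + B[0][2] = -2 + 4 = 2, A[1][1] + B[1][2] = -5 + 4 = -1, A[1][2] + B[2][2] = 8 + 8 = 16) = -1 (attained at k = 1)
  C[2][0] = min over k of (A[2][0] + B[0][0] = -5 + -1 = -6, A[2][1] + B[1][0] = -2 + 5 = 3, A[2][2] + B[2][0] = -1 + -4 = -5) = -6 (attained at k = 0)
  C[2][1] = min over k of (A[2][0] + B[0][1] = -5 + 9 = 4, A[2][1] + B[1][1] = -2 + -1 = -3, A[2][2] + B[2][1] = -1 + 5 = 4) = -3 (attained at k = 1)
  C[2][2] = min over k of (A[2][0] + B[0][2] = -5 + 4 = -1, A[2][1] + B[1][2] = -2 + 4 = 2, A[2][2] + B[2][2] = -1 + 8 = 7) = -1 (attained at k = 0)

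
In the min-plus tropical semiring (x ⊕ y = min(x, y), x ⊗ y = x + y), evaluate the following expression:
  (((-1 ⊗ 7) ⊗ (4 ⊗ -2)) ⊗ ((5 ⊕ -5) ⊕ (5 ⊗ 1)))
(((-1 ⊗ 7) ⊗ (4 ⊗ -2)) ⊗ ((5 ⊕ -5) ⊕ (5 ⊗ 1))) = 3

Expand innermost to outermost. Recall ⊕ takes the minimum of its arguments and ⊗ takes their sum. Working out the expression (((-1 ⊗ 7) ⊗ (4 ⊗ -2)) ⊗ ((5 ⊕ -5) ⊕ (5 ⊗ 1))) gives 3.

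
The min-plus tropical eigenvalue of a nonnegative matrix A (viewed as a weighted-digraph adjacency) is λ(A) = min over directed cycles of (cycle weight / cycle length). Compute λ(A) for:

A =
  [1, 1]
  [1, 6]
λ(A) = 1

Enumerate directed cycles and compute their means (weight / length). Sample:
  cycle 0 → 0: weight = 1, length = 1, mean = 1/1 ≈ 1.000
  cycle 1 → 1: weight = 6, length = 1, mean = 6/1 ≈ 6.000
  cycle 0 → 1 → 0: weight = 2, length = 2, mean = 2/2 ≈ 1.000
  cycle 1 → 0 → 1: weight = 2, length = 2, mean = 2/2 ≈ 1.000
Minimum mean = 1.000, attained e.g. along the cycle 0 → 0 with weight 1 and length 1. So λ(A) = 1/1 = 1.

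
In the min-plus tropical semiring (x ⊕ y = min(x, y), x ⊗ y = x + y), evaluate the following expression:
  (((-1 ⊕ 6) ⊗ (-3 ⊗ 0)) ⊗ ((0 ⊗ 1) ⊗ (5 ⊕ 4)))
(((-1 ⊕ 6) ⊗ (-3 ⊗ 0)) ⊗ ((0 ⊗ 1) ⊗ (5 ⊕ 4))) = 1

Expand innermost to outermost. Recall ⊕ takes the minimum of its arguments and ⊗ takes their sum. Working out the expression (((-1 ⊕ 6) ⊗ (-3 ⊗ 0)) ⊗ ((0 ⊗ 1) ⊗ (5 ⊕ 4))) gives 1.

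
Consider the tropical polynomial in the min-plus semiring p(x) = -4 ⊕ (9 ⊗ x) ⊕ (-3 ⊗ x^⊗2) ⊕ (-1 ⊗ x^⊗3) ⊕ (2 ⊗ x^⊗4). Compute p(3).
p(3) = -4

A tropical monomial a ⊗ x^⊗i evaluates to a + i · x. Evaluating each term at x = 3:
  Term 0 contributes -4 + 0 · 3 = -4
  Term 1 contributes 9 + 1 · 3 = 12
  Term 2 contributes -3 + 2 · 3 = 3
  Term 3 contributes -1 + 3 · 3 = 8
  Term 4 contributes 2 + 4 · 3 = 14
p(3) = ⊕ of these = min[-4, 12, 3, 8, 14] = -4.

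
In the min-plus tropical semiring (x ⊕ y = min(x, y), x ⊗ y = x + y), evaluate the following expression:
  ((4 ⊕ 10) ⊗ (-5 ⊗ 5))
((4 ⊕ 10) ⊗ (-5 ⊗ 5)) = 4

Expand innermost to outermost. Recall ⊕ takes the minimum of its arguments and ⊗ takes their sum. Working out the expression ((4 ⊕ 10) ⊗ (-5 ⊗ 5)) gives 4.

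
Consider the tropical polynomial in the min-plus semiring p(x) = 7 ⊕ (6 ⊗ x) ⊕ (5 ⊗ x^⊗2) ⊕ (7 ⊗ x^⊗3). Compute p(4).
p(4) = 7

A tropical monomial a ⊗ x^⊗i evaluates to a + i · x. Evaluating each term at x = 4:
  Term 0 contributes 7 + 0 · 4 = 7
  Term 1 contributes 6 + 1 · 4 = 10
  Term 2 contributes 5 + 2 · 4 = 13
  Term 3 contributes 7 + 3 · 4 = 19
p(4) = ⊕ of these = min[7, 10, 13, 19] = 7.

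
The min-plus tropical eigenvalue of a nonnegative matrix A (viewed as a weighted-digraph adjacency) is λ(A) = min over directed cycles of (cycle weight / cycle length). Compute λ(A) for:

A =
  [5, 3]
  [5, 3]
λ(A) = 3

Enumerate directed cycles and compute their means (weight / length). Sample:
  cycle 0 → 0: weight = 5, length = 1, mean = 5/1 ≈ 5.000
  cycle 1 → 1: weight = 3, length = 1, mean = 3/1 ≈ 3.000
  cycle 0 → 1 → 0: weight = 8, length = 2, mean = 8/2 ≈ 4.000
  cycle 1 → 0 → 1: weight = 8, length = 2, mean = 8/2 ≈ 4.000
Minimum mean = 3.000, attained e.g. along the cycle 1 → 1 with weight 3 and length 1. So λ(A) = 3/1 = 3.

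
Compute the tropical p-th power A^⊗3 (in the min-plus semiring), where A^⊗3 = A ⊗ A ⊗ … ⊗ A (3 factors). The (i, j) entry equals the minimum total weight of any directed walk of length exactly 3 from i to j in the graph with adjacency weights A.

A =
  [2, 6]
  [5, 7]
A^⊗3 =
  [6, 10]
  [9, 13]

Each entry (A^⊗3)_ij equals the minimum over all length-3 walks i = v_0 → v_1 → … → v_3 = j of Σ_t A[v_t][v_{t+1}]. For example, for (i, j) = (0, 1) we minimise over 4 possible intermediate vertex sequences; the minimum is 10, attained along the walk 0 → 0 → 0 → 1.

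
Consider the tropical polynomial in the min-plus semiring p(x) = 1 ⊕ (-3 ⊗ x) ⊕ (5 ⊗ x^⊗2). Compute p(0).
p(0) = -3

A tropical monomial a ⊗ x^⊗i evaluates to a + i · x. Evaluating each term at x = 0:
  Term 0 contributes 1 + 0 · 0 = 1
  Term 1 contributes -3 + 1 · 0 = -3
  Term 2 contributes 5 + 2 · 0 = 5
p(0) = ⊕ of these = min[1, -3, 5] = -3.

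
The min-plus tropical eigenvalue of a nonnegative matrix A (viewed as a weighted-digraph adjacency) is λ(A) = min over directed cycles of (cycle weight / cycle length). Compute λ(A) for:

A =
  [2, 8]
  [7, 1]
λ(A) = 1

Enumerate directed cycles and compute their means (weight / length). Sample:
  cycle 0 → 0: weight = 2, length = 1, mean = 2/1 ≈ 2.000
  cycle 1 → 1: weight = 1, length = 1, mean = 1/1 ≈ 1.000
  cycle 0 → 1 → 0: weight = 15, length = 2, mean = 15/2 ≈ 7.500
  cycle 1 → 0 → 1: weight = 15, length = 2, mean = 15/2 ≈ 7.500
Minimum mean = 1.000, attained e.g. along the cycle 1 → 1 with weight 1 and length 1. So λ(A) = 1/1 = 1.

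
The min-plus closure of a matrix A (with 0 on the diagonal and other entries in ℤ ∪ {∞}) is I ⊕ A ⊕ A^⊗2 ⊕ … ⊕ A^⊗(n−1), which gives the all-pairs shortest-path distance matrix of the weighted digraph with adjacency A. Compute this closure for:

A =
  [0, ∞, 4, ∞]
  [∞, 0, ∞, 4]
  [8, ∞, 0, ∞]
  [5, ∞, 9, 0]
Closure =
  [0, ∞, 4, ∞]
  [9, 0, 13, 4]
  [8, ∞, 0, ∞]
  [5, ∞, 9, 0]

This is the Floyd-Warshall all-pairs shortest-path computation. For each intermediate vertex k = 0, 1, …, 3, update dist[i][j] ← min(dist[i][j], dist[i][k] + dist[k][j]). The final matrix gives, for each (i, j), the minimum total weight of any directed path from i to j (possibly empty when i = j).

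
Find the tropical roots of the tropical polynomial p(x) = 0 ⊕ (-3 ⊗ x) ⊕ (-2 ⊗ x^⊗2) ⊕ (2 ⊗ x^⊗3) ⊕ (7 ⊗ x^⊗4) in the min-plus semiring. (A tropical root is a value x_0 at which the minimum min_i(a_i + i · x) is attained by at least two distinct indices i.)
Roots: {-5, -4, -1, 3}

Each tropical root is a break point of the lower envelope of the lines y = a_i + i · x (there are 5 lines, with slopes 0, 1, ..., 4). Only the lines that attain the minimum somewhere contribute to roots; other lines are dominated. Here the surviving (envelope) indices are i = 4, i = 3, i = 2, i = 1, i = 0.
Intersections between consecutive envelope lines give the roots: for adjacent envelope indices i < j the intersection is x = (a_i − a_j) / (j − i). Reading off the sorted break points: {-5, -4, -1, 3}.
Verification: at each break x_0, at least two indices attain the minimum of min_i(a_i + i · x_0).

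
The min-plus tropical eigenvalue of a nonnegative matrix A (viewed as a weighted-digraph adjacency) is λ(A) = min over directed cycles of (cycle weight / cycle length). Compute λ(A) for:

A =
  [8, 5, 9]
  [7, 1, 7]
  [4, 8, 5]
λ(A) = 1

Enumerate directed cycles and compute their means (weight / length). Sample:
  cycle 0 → 0: weight = 8, length = 1, mean = 8/1 ≈ 8.000
  cycle 1 → 1: weight = 1, length = 1, mean = 1/1 ≈ 1.000
  cycle 2 → 2: weight = 5, length = 1, mean = 5/1 ≈ 5.000
  cycle 0 → 1 → 0: weight = 12, length = 2, mean = 12/2 ≈ 6.000
  cycle 0 → 2 → 0: weight = 13, length = 2, mean = 13/2 ≈ 6.500
  cycle 1 → 0 → 1: weight = 12, length = 2, mean = 12/2 ≈ 6.000
Minimum mean = 1.000, attained e.g. along the cycle 1 → 1 with weight 1 and length 1. So λ(A) = 1/1 = 1.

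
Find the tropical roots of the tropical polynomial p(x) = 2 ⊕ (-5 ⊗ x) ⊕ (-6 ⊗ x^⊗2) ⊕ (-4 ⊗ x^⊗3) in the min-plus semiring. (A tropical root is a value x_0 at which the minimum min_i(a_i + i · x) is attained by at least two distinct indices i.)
Roots: {-2, 1, 7}

Each tropical root is a break point of the lower envelope of the lines y = a_i + i · x (there are 4 lines, with slopes 0, 1, ..., 3). Only the lines that attain the minimum somewhere contribute to roots; other lines are dominated. Here the surviving (envelope) indices are i = 3, i = 2, i = 1, i = 0.
Intersections between consecutive envelope lines give the roots: for adjacent envelope indices i < j the intersection is x = (a_i − a_j) / (j − i). Reading off the sorted break points: {-2, 1, 7}.
Verification: at each break x_0, at least two indices attain the minimum of min_i(a_i + i · x_0).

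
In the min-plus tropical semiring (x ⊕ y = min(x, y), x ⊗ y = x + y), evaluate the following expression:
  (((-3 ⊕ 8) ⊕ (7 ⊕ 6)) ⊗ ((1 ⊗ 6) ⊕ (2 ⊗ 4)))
(((-3 ⊕ 8) ⊕ (7 ⊕ 6)) ⊗ ((1 ⊗ 6) ⊕ (2 ⊗ 4))) = 3

Expand innermost to outermost. Recall ⊕ takes the minimum of its arguments and ⊗ takes their sum. Working out the expression (((-3 ⊕ 8) ⊕ (7 ⊕ 6)) ⊗ ((1 ⊗ 6) ⊕ (2 ⊗ 4))) gives 3.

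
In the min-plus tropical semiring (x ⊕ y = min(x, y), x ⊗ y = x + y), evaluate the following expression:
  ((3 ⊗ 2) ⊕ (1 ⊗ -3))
((3 ⊗ 2) ⊕ (1 ⊗ -3)) = -2

Expand innermost to outermost. Recall ⊕ takes the minimum of its arguments and ⊗ takes their sum. Working out the expression ((3 ⊗ 2) ⊕ (1 ⊗ -3)) gives -2.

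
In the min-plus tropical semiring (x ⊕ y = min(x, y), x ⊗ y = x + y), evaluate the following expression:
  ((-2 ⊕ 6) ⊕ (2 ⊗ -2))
((-2 ⊕ 6) ⊕ (2 ⊗ -2)) = -2

Expand innermost to outermost. Recall ⊕ takes the minimum of its arguments and ⊗ takes their sum. Working out the expression ((-2 ⊕ 6) ⊕ (2 ⊗ -2)) gives -2.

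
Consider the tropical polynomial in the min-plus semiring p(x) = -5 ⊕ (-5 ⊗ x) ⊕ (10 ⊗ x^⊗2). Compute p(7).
p(7) = -5

A tropical monomial a ⊗ x^⊗i evaluates to a + i · x. Evaluating each term at x = 7:
  Term 0 contributes -5 + 0 · 7 = -5
  Term 1 contributes -5 + 1 · 7 = 2
  Term 2 contributes 10 + 2 · 7 = 24
p(7) = ⊕ of these = min[-5, 2, 24] = -5.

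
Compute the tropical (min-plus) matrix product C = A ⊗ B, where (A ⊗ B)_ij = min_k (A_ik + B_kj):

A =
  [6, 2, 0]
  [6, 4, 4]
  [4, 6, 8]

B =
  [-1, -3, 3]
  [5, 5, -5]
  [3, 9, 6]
A ⊗ B =
  [3, 3, -3]
  [5, 3, -1]
  [3, 1, 1]

Apply the min-plus product entry-by-entry:
  C[0][0] = min over k of (A[0][0] + B[0][0] = 6 + -1 = 5, A[0][1] + B[1][0] = 2 + 5 = 7, A[0][2] + B[2][0] = 0 + 3 = 3) = 3 (attained at k = 2)
  C[0][1] = min over k of (A[0][0] + B[0][1] = 6 + -3 = 3, A[0][1] + B[1][1] = 2 + 5 = 7, A[0][2] + B[2][1] = 0 + 9 = 9) = 3 (attained at k = 0)
  C[0][2] = min over k of (A[0][0] + B[0][2] = 6 + 3 = 9, A[0][1] + B[1][2] = 2 + -5 = -3, A[0][2] + B[2][2] = 0 + 6 = 6) = -3 (attained at k = 1)
  C[1][0] = min over k of (A[1][0] + B[0][0] = 6 + -1 = 5, A[1][1] + B[1][0] = 4 + 5 = 9, A[1][2] + B[2][0] = 4 + 3 = 7) = 5 (attained at k = 0)
  C[1][1] = min over k of (A[1][0] + B[0][1] = 6 + -3 = 3, A[1][1] + B[1][1] = 4 + 5 = 9, A[1][2] + B[2][1] = 4 + 9 = 13) = 3 (attained at k = 0)
  C[1][2] = min over k of (A[1][0] + B[0][2] = 6 + 3 = 9, A[1][1] + B[1][2] = 4 + -5 = -1, A[1][2] + B[2][2] = 4 + 6 = 10) = -1 (attained at k = 1)
  C[2][0] = min over k of (A[2][0] + B[0][0] = 4 + -1 = 3, A[2][1] + B[1][0] = 6 + 5 = 11, A[2][2] + B[2][0] = 8 + 3 = 11) = 3 (attained at k = 0)
  C[2][1] = min over k of (A[2][0] + B[0][1] = 4 + -3 = 1, A[2][1] + B[1][1] = 6 + 5 = 11, A[2][2] + B[2][1] = 8 + 9 = 17) = 1 (attained at k = 0)
  C[2][2] = min over k of (A[2][0] + B[0][2] = 4 + 3 = 7, A[2][1] + B[1][2] = 6 + -5 = 1, A[2][2] + B[2][2] = 8 + 6 = 14) = 1 (attained at k = 1)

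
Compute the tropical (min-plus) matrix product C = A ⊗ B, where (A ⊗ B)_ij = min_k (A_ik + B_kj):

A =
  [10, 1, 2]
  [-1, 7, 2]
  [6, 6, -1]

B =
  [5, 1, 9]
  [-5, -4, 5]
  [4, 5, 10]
A ⊗ B =
  [-4, -3, 6]
  [2, 0, 8]
  [1, 2, 9]

Apply the min-plus product entry-by-entry:
  C[0][0] = min over k of (A[0][0] + B[0][0] = 10 + 5 = 15, A[0][1] + B[1][0] = 1 + -5 = -4, A[0][2] + B[2][0] = 2 + 4 = 6) = -4 (attained at k = 1)
  C[0][1] = min over k of (A[0][0] + B[0][1] = 10 + 1 = 11, A[0][1] + B[1][1] = 1 + -4 = -3, A[0][2] + B[2][1] = 2 + 5 = 7) = -3 (attained at k = 1)
  C[0][2] = min over k of (A[0][0] + B[0][2] = 10 + 9 = 19, A[0][1] + B[1][2] = 1 + 5 = 6, A[0][2] + B[2][2] = 2 + 10 = 12) = 6 (attained at k = 1)
  C[1][0] = min over k of (A[1][0] + B[0][0] = -1 + 5 = 4, A[1][1] + B[1][0] = 7 + -5 = 2, A[1][2] + B[2][0] = 2 + 4 = 6) = 2 (attained at k = 1)
  C[1][1] = min over k of (A[1][0] + B[0][1] = -1 + 1 = 0, A[1][1] + B[1][1] = 7 + -4 = 3, A[1][2] + B[2][1] = 2 + 5 = 7) = 0 (attained at k = 0)
  C[1][2] = min over k of (A[1][0] + B[0][2] = -1 + 9 = 8, A[1][1] + B[1][2] = 7 + 5 = 12, A[1][2] + B[2][2] = 2 + 10 = 12) = 8 (attained at k = 0)
  C[2][0] = min over k of (A[2][0] + B[0][0] = 6 + 5 = 11, A[2][1] + B[1][0] = 6 + -5 = 1, A[2][2] + B[2][0] = -1 + 4 = 3) = 1 (attained at k = 1)
  C[2][1] = min over k of (A[2][0] + B[0][1] = 6 + 1 = 7, A[2][1] + B[1][1] = 6 + -4 = 2, A[2][2] + B[2][1] = -1 + 5 = 4) = 2 (attained at k = 1)
  C[2][2] = min over k of (A[2][0] + B[0][2] = 6 + 9 = 15, A[2][1] + B[1][2] = 6 + 5 = 11, A[2][2] + B[2][2] = -1 + 10 = 9) = 9 (attained at k = 2)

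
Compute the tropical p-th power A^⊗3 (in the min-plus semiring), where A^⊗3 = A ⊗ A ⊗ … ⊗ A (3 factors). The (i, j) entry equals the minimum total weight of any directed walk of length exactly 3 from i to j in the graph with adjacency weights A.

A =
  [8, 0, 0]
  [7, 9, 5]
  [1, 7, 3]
A^⊗3 =
  [4, 1, 1]
  [8, 6, 6]
  [2, 4, 4]

Each entry (A^⊗3)_ij equals the minimum over all length-3 walks i = v_0 → v_1 → … → v_3 = j of Σ_t A[v_t][v_{t+1}]. For example, for (i, j) = (0, 2) we minimise over 9 possible intermediate vertex sequences; the minimum is 1, attained along the walk 0 → 2 → 0 → 2.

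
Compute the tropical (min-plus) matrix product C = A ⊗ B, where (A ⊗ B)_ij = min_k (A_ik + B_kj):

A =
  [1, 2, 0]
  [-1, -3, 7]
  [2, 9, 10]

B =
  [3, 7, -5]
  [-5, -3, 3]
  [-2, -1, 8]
A ⊗ B =
  [-3, -1, -4]
  [-8, -6, -6]
  [4, 6, -3]

Apply the min-plus product entry-by-entry:
  C[0][0] = min over k of (A[0][0] + B[0][0] = 1 + 3 = 4, A[0][1] + B[1][0] = 2 + -5 = -3, A[0][2] + B[2][0] = 0 + -2 = -2) = -3 (attained at k = 1)
  C[0][1] = min over k of (A[0][0] + B[0][1] = 1 + 7 = 8, A[0][1] + B[1][1] = 2 + -3 = -1, A[0][2] + B[2][1] = 0 + -1 = -1) = -1 (attained at k = 1)
  C[0][2] = min over k of (A[0][0] + B[0][2] = 1 + -5 = -4, A[0][1] + B[1][2] = 2 + 3 = 5, A[0][2] + B[2][2] = 0 + 8 = 8) = -4 (attained at k = 0)
  C[1][0] = min over k of (A[1][0] + B[0][0] = -1 + 3 = 2, A[1][1] + B[1][0] = -3 + -5 = -8, A[1][2] + B[2][0] = 7 + -2 = 5) = -8 (attained at k = 1)
  C[1][1] = min over k of (A[1][0] + B[0][1] = -1 + 7 = 6, A[1][1] + B[1][1] = -3 + -3 = -6, A[1][2] + B[2][1] = 7 + -1 = 6) = -6 (attained at k = 1)
  C[1][2] = min over k of (A[1][0] + B[0][2] = -1 + -5 = -6, A[1][1] + B[1][2] = -3 + 3 = 0, A[1][2] + B[2][2] = 7 + 8 = 15) = -6 (attained at k = 0)
  C[2][0] = min over k of (A[2][0] + B[0][0] = 2 + 3 = 5, A[2][1] + B[1][0] = 9 + -5 = 4, A[2][2] + B[2][0] = 10 + -2 = 8) = 4 (attained at k = 1)
  C[2][1] = min over k of (A[2][0] + B[0][1] = 2 + 7 = 9, A[2][1] + B[1][1] = 9 + -3 = 6, A[2][2] + B[2][1] = 10 + -1 = 9) = 6 (attained at k = 1)
  C[2][2] = min over k of (A[2][0] + B[0][2] = 2 + -5 = -3, A[2][1] + B[1][2] = 9 + 3 = 12, A[2][2] + B[2][2] = 10 + 8 = 18) = -3 (attained at k = 0)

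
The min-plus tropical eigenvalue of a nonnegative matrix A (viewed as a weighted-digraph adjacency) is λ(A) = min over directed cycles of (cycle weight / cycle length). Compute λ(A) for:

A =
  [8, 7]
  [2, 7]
λ(A) = 9/2

Enumerate directed cycles and compute their means (weight / length). Sample:
  cycle 0 → 0: weight = 8, length = 1, mean = 8/1 ≈ 8.000
  cycle 1 → 1: weight = 7, length = 1, mean = 7/1 ≈ 7.000
  cycle 0 → 1 → 0: weight = 9, length = 2, mean = 9/2 ≈ 4.500
  cycle 1 → 0 → 1: weight = 9, length = 2, mean = 9/2 ≈ 4.500
Minimum mean = 4.500, attained e.g. along the cycle 0 → 1 → 0 with weight 9 and length 2. So λ(A) = 9/2 = 9/2.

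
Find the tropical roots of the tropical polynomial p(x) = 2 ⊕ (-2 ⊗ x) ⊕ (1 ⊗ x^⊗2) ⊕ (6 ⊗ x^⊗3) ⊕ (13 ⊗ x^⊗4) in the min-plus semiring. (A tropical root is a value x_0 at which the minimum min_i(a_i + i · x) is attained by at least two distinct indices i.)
Roots: {-7, -5, -3, 4}

Each tropical root is a break point of the lower envelope of the lines y = a_i + i · x (there are 5 lines, with slopes 0, 1, ..., 4). Only the lines that attain the minimum somewhere contribute to roots; other lines are dominated. Here the surviving (envelope) indices are i = 4, i = 3, i = 2, i = 1, i = 0.
Intersections between consecutive envelope lines give the roots: for adjacent envelope indices i < j the intersection is x = (a_i − a_j) / (j − i). Reading off the sorted break points: {-7, -5, -3, 4}.
Verification: at each break x_0, at least two indices attain the minimum of min_i(a_i + i · x_0).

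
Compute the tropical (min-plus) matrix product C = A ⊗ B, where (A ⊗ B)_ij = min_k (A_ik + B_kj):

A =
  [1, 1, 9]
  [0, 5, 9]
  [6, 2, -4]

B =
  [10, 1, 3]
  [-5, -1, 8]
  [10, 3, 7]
A ⊗ B =
  [-4, 0, 4]
  [0, 1, 3]
  [-3, -1, 3]

Apply the min-plus product entry-by-entry:
  C[0][0] = min over k of (A[0][0] + B[0][0] = 1 + 10 = 11, A[0][1] + B[1][0] = 1 + -5 = -4, A[0][2] + B[2][0] = 9 + 10 = 19) = -4 (attained at k = 1)
  C[0][1] = min over k of (A[0][0] + B[0][1] = 1 + 1 = 2, A[0][1] + B[1][1] = 1 + -1 = 0, A[0][2] + B[2][1] = 9 + 3 = 12) = 0 (attained at k = 1)
  C[0][2] = min over k of (A[0][0] + B[0][2] = 1 + 3 = 4, A[0][1] + B[1][2] = 1 + 8 = 9, A[0][2] + B[2][2] = 9 + 7 = 16) = 4 (attained at k = 0)
  C[1][0] = min over k of (A[1][0] + B[0][0] = 0 + 10 = 10, A[1][1] + B[1][0] = 5 + -5 = 0, A[1][2] + B[2][0] = 9 + 10 = 19) = 0 (attained at k = 1)
  C[1][1] = min over k of (A[1][0] + B[0][1] = 0 + 1 = 1, A[1][1] + B[1][1] = 5 + -1 = 4, A[1][2] + B[2][1] = 9 + 3 = 12) = 1 (attained at k = 0)
  C[1][2] = min over k of (A[1][0] + B[0][2] = 0 + 3 = 3, A[1][1] + B[1][2] = 5 + 8 = 13, A[1][2] + B[2][2] = 9 + 7 = 16) = 3 (attained at k = 0)
  C[2][0] = min over k of (A[2][0] + B[0][0] = 6 + 10 = 16, A[2][1] + B[1][0] = 2 + -5 = -3, A[2][2] + B[2][0] = -4 + 10 = 6) = -3 (attained at k = 1)
  C[2][1] = min over k of (A[2][0] + B[0][1] = 6 + 1 = 7, A[2][1] + B[1][1] = 2 + -1 = 1, A[2][2] + B[2][1] = -4 + 3 = -1) = -1 (attained at k = 2)
  C[2][2] = min over k of (A[2][0] + B[0][2] = 6 + 3 = 9, A[2][1] + B[1][2] = 2 + 8 = 10, A[2][2] + B[2][2] = -4 + 7 = 3) = 3 (attained at k = 2)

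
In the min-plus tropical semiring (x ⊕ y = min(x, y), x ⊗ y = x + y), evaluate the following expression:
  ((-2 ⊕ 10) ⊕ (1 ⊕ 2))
((-2 ⊕ 10) ⊕ (1 ⊕ 2)) = -2

Expand innermost to outermost. Recall ⊕ takes the minimum of its arguments and ⊗ takes their sum. Working out the expression ((-2 ⊕ 10) ⊕ (1 ⊕ 2)) gives -2.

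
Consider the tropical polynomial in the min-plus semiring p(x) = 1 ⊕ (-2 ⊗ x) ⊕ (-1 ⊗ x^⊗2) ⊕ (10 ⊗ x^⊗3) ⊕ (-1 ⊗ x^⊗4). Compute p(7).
p(7) = 1

A tropical monomial a ⊗ x^⊗i evaluates to a + i · x. Evaluating each term at x = 7:
  Term 0 contributes 1 + 0 · 7 = 1
  Term 1 contributes -2 + 1 · 7 = 5
  Term 2 contributes -1 + 2 · 7 = 13
  Term 3 contributes 10 + 3 · 7 = 31
  Term 4 contributes -1 + 4 · 7 = 27
p(7) = ⊕ of these = min[1, 5, 13, 31, 27] = 1.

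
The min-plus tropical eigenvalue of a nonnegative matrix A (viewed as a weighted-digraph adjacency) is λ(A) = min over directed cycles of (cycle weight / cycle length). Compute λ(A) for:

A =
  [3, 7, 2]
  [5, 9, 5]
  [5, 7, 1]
λ(A) = 1

Enumerate directed cycles and compute their means (weight / length). Sample:
  cycle 0 → 0: weight = 3, length = 1, mean = 3/1 ≈ 3.000
  cycle 1 → 1: weight = 9, length = 1, mean = 9/1 ≈ 9.000
  cycle 2 → 2: weight = 1, length = 1, mean = 1/1 ≈ 1.000
  cycle 0 → 1 → 0: weight = 12, length = 2, mean = 12/2 ≈ 6.000
  cycle 0 → 2 → 0: weight = 7, length = 2, mean = 7/2 ≈ 3.500
  cycle 1 → 0 → 1: weight = 12, length = 2, mean = 12/2 ≈ 6.000
Minimum mean = 1.000, attained e.g. along the cycle 2 → 2 with weight 1 and length 1. So λ(A) = 1/1 = 1.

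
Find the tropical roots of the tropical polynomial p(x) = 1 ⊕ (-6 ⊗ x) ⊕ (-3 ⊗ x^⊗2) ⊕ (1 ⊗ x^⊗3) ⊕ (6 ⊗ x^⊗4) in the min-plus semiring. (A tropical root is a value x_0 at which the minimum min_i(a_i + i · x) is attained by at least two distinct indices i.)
Roots: {-5, -4, -3, 7}

Each tropical root is a break point of the lower envelope of the lines y = a_i + i · x (there are 5 lines, with slopes 0, 1, ..., 4). Only the lines that attain the minimum somewhere contribute to roots; other lines are dominated. Here the surviving (envelope) indices are i = 4, i = 3, i = 2, i = 1, i = 0.
Intersections between consecutive envelope lines give the roots: for adjacent envelope indices i < j the intersection is x = (a_i − a_j) / (j − i). Reading off the sorted break points: {-5, -4, -3, 7}.
Verification: at each break x_0, at least two indices attain the minimum of min_i(a_i + i · x_0).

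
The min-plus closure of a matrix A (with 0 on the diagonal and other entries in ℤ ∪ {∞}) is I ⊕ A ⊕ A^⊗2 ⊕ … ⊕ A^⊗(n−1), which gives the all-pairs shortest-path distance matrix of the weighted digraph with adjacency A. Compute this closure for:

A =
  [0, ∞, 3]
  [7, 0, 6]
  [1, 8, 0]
Closure =
  [0, 11, 3]
  [7, 0, 6]
  [1, 8, 0]

This is the Floyd-Warshall all-pairs shortest-path computation. For each intermediate vertex k = 0, 1, …, 2, update dist[i][j] ← min(dist[i][j], dist[i][k] + dist[k][j]). The final matrix gives, for each (i, j), the minimum total weight of any directed path from i to j (possibly empty when i = j).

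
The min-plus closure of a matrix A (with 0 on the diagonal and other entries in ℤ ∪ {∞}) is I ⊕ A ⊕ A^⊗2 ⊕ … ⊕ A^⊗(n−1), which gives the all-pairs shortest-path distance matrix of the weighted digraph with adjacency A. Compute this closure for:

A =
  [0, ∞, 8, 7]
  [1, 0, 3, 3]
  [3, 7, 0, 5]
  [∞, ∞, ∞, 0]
Closure =
  [0, 15, 8, 7]
  [1, 0, 3, 3]
  [3, 7, 0, 5]
  [∞, ∞, ∞, 0]

This is the Floyd-Warshall all-pairs shortest-path computation. For each intermediate vertex k = 0, 1, …, 3, update dist[i][j] ← min(dist[i][j], dist[i][k] + dist[k][j]). The final matrix gives, for each (i, j), the minimum total weight of any directed path from i to j (possibly empty when i = j).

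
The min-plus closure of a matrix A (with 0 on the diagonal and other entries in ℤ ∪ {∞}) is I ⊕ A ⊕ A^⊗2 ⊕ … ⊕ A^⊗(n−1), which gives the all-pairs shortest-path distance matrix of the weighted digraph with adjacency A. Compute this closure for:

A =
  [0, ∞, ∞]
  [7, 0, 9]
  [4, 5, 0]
Closure =
  [0, ∞, ∞]
  [7, 0, 9]
  [4, 5, 0]

This is the Floyd-Warshall all-pairs shortest-path computation. For each intermediate vertex k = 0, 1, …, 2, update dist[i][j] ← min(dist[i][j], dist[i][k] + dist[k][j]). The final matrix gives, for each (i, j), the minimum total weight of any directed path from i to j (possibly empty when i = j).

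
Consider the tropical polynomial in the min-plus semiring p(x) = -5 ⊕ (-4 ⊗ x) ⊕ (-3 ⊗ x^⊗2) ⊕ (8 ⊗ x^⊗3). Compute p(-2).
p(-2) = -7

A tropical monomial a ⊗ x^⊗i evaluates to a + i · x. Evaluating each term at x = -2:
  Term 0 contributes -5 + 0 · -2 = -5
  Term 1 contributes -4 + 1 · -2 = -6
  Term 2 contributes -3 + 2 · -2 = -7
  Term 3 contributes 8 + 3 · -2 = 2
p(-2) = ⊕ of these = min[-5, -6, -7, 2] = -7.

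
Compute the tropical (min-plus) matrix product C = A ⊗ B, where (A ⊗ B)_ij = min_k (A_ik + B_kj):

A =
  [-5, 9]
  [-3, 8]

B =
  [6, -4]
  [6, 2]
A ⊗ B =
  [1, -9]
  [3, -7]

Apply the min-plus product entry-by-entry:
  C[0][0] = min over k of (A[0][0] + B[0][0] = -5 + 6 = 1, A[0][1] + B[1][0] = 9 + 6 = 15) = 1 (attained at k = 0)
  C[0][1] = min over k of (A[0][0] + B[0][1] = -5 + -4 = -9, A[0][1] + B[1][1] = 9 + 2 = 11) = -9 (attained at k = 0)
  C[1][0] = min over k of (A[1][0] + B[0][0] = -3 + 6 = 3, A[1][1] + B[1][0] = 8 + 6 = 14) = 3 (attained at k = 0)
  C[1][1] = min over k of (A[1][0] + B[0][1] = -3 + -4 = -7, A[1][1] + B[1][1] = 8 + 2 = 10) = -7 (attained at k = 0)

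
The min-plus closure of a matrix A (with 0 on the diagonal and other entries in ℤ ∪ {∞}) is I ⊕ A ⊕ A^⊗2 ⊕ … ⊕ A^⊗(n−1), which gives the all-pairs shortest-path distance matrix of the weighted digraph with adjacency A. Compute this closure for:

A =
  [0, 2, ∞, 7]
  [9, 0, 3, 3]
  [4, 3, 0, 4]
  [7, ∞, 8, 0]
Closure =
  [0, 2, 5, 5]
  [7, 0, 3, 3]
  [4, 3, 0, 4]
  [7, 9, 8, 0]

This is the Floyd-Warshall all-pairs shortest-path computation. For each intermediate vertex k = 0, 1, …, 3, update dist[i][j] ← min(dist[i][j], dist[i][k] + dist[k][j]). The final matrix gives, for each (i, j), the minimum total weight of any directed path from i to j (possibly empty when i = j).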